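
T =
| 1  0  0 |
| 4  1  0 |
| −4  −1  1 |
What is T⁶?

[[1, 0, 0], [24, 1, 0], [−84, −6, 1]]

T = I + N where N = [[0, 0, 0], [4, 0, 0], [−4, −1, 0]] is strictly lower-triangular, so N³ = 0.
(I + N)⁶ = I + 6·N + 15·N² = [[1, 0, 0], [24, 1, 0], [−84, −6, 1]].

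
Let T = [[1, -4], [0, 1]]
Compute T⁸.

T = I + N where N = [[0, -4], [0, 0]] is strictly upper-triangular, so N² = 0.
(I + N)⁸ = I + 8·N = [[1, -32], [0, 1]].

[[1, -32], [0, 1]]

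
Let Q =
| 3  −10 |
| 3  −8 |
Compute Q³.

[[87, −190], [57, −122]]

tr Q = −5 and det Q = 6, so the characteristic polynomial is λ² − (−5)λ + (6) with roots −2 and −3.
Eigenvectors give P = [[2, −5], [1, −3]] with P⁻¹ = [[3, −5], [1, −2]], and Q = P·diag(−2, −3)·P⁻¹.
Then Q³ = P·diag(−8, −27)·P⁻¹ = [[−16, 135], [−8, 81]] · [[3, −5], [1, −2]] = [[87, −190], [57, −122]].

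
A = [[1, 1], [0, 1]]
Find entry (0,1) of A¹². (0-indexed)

12

A = I + N where N = [[0, 1], [0, 0]] is strictly upper-triangular, so N² = 0.
(I + N)¹² = I + 12·N = [[1, 12], [0, 1]].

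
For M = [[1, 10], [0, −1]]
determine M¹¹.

M² = I (check: tr M = 0 and det M = −1), so M¹¹ = M since 11 is odd.

[[1, 10], [0, −1]]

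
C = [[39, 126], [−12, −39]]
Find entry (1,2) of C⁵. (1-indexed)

10206

tr C = 0 and det C = −9, so the characteristic polynomial is λ² − (0)λ + (−9) with roots 3 and −3.
Eigenvectors give P = [[−7, 3], [2, −1]] with P⁻¹ = [[−1, −3], [−2, −7]], and C = P·diag(3, −3)·P⁻¹.
Then C⁵ = P·diag(243, −243)·P⁻¹ = [[−1701, −729], [486, 243]] · [[−1, −3], [−2, −7]] = [[3159, 10206], [−972, −3159]].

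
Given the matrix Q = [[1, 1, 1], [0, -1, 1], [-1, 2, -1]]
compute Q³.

Q² = [[0, 2, 1], [-1, 3, -2], [0, -5, 2]]
Q³ = [[-1, 0, 1], [1, -8, 4], [-2, 9, -7]]

[[-1, 0, 1], [1, -8, 4], [-2, 9, -7]]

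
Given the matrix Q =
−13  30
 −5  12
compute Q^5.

[[−793, 1650], [−275, 582]]

tr Q = −1 and det Q = −6, so the characteristic polynomial is λ² − (−1)λ + (−6) with roots −3 and 2.
Eigenvectors give P = [[3, 2], [1, 1]] with P⁻¹ = [[1, −2], [−1, 3]], and Q = P·diag(−3, 2)·P⁻¹.
Then Q^5 = P·diag(−243, 32)·P⁻¹ = [[−729, 64], [−243, 32]] · [[1, −2], [−1, 3]] = [[−793, 1650], [−275, 582]].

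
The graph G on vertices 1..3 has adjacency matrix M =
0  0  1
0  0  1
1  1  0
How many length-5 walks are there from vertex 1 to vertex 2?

0

The number of length-5 walks from vertex 1 to vertex 2 is entry (1,2) of M⁵, where M is the adjacency matrix.
M² = [[1, 1, 0], [1, 1, 0], [0, 0, 2]]
M³ = [[0, 0, 2], [0, 0, 2], [2, 2, 0]]
M⁴ = [[2, 2, 0], [2, 2, 0], [0, 0, 4]]
M⁵ = [[0, 0, 4], [0, 0, 4], [4, 4, 0]]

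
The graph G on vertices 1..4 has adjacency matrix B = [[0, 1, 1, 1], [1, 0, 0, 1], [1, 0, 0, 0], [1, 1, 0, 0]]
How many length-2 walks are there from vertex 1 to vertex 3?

The number of length-2 walks from vertex 1 to vertex 3 is entry (1,3) of B^2, where B is the adjacency matrix.
B^2 = [[3, 1, 0, 1], [1, 2, 1, 1], [0, 1, 1, 1], [1, 1, 1, 2]]

0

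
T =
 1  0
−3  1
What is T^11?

[[1, 0], [−33, 1]]

T = I + N where N = [[0, 0], [−3, 0]] is strictly lower-triangular, so N^2 = 0.
(I + N)^11 = I + 11·N = [[1, 0], [−33, 1]].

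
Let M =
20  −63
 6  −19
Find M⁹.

tr M = 1 and det M = −2, so the characteristic polynomial is λ² − (1)λ + (−2) with roots 2 and −1.
Eigenvectors give P = [[7, 3], [2, 1]] with P⁻¹ = [[1, −3], [−2, 7]], and M = P·diag(2, −1)·P⁻¹.
Then M⁹ = P·diag(512, −1)·P⁻¹ = [[3584, −3], [1024, −1]] · [[1, −3], [−2, 7]] = [[3590, −10773], [1026, −3079]].

[[3590, −10773], [1026, −3079]]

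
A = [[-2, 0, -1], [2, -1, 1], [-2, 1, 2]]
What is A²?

[[6, -1, 0], [-8, 2, -1], [2, 1, 7]]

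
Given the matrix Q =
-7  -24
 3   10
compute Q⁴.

[[-119, -360], [45, 136]]

tr Q = 3 and det Q = 2, so the characteristic polynomial is λ² − (3)λ + (2) with roots 2 and 1.
Eigenvectors give P = [[-8, -3], [3, 1]] with P⁻¹ = [[1, 3], [-3, -8]], and Q = P·diag(2, 1)·P⁻¹.
Then Q⁴ = P·diag(16, 1)·P⁻¹ = [[-128, -3], [48, 1]] · [[1, 3], [-3, -8]] = [[-119, -360], [45, 136]].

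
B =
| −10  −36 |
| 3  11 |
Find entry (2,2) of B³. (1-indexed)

tr B = 1 and det B = −2, so the characteristic polynomial is λ² − (1)λ + (−2) with roots −1 and 2.
Eigenvectors give P = [[4, −3], [−1, 1]] with P⁻¹ = [[1, 3], [1, 4]], and B = P·diag(−1, 2)·P⁻¹.
Then B³ = P·diag(−1, 8)·P⁻¹ = [[−4, −24], [1, 8]] · [[1, 3], [1, 4]] = [[−28, −108], [9, 35]].

35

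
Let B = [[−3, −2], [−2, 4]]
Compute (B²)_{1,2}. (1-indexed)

−2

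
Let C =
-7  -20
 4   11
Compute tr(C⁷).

2188

tr C = 4 and det C = 3, so the characteristic polynomial is λ² − (4)λ + (3) with roots 1 and 3.
Eigenvectors give P = [[5, -2], [-2, 1]] with P⁻¹ = [[1, 2], [2, 5]], and C = P·diag(1, 3)·P⁻¹.
Then C⁷ = P·diag(1, 2187)·P⁻¹ = [[5, -4374], [-2, 2187]] · [[1, 2], [2, 5]] = [[-8743, -21860], [4372, 10931]].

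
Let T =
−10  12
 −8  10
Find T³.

tr T = 0 and det T = −4, so the characteristic polynomial is λ² − (0)λ + (−4) with roots −2 and 2.
Eigenvectors give P = [[3, 1], [2, 1]] with P⁻¹ = [[1, −1], [−2, 3]], and T = P·diag(−2, 2)·P⁻¹.
Then T³ = P·diag(−8, 8)·P⁻¹ = [[−24, 8], [−16, 8]] · [[1, −1], [−2, 3]] = [[−40, 48], [−32, 40]].

[[−40, 48], [−32, 40]]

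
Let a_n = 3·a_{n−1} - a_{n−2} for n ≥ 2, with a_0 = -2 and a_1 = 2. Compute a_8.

With companion matrix T = [[3, -1], [1, 0]], [a_n, a_{n−1}]ᵀ = T·[a_{n−1}, a_{n−2}]ᵀ, so [a_8, a_7]ᵀ = T⁷·[a_1, a_0]ᵀ.
T⁷ = [[987, -377], [377, -144]], giving [a_8, a_7]ᵀ = [[2728], [1042]].

2728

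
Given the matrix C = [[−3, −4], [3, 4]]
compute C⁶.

[[−3, −4], [3, 4]]

C² = C (a projection; rank 1, trace 1), so C⁶ = C.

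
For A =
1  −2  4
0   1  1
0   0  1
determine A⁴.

A = I + N where N = [[0, −2, 4], [0, 0, 1], [0, 0, 0]] is strictly upper-triangular, so N³ = 0.
(I + N)⁴ = I + 4·N + 6·N² = [[1, −8, 4], [0, 1, 4], [0, 0, 1]].

[[1, −8, 4], [0, 1, 4], [0, 0, 1]]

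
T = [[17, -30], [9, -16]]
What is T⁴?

[[91, -150], [45, -74]]

tr T = 1 and det T = -2, so the characteristic polynomial is λ² − (1)λ + (-2) with roots 2 and -1.
Eigenvectors give P = [[2, -5], [1, -3]] with P⁻¹ = [[3, -5], [1, -2]], and T = P·diag(2, -1)·P⁻¹.
Then T⁴ = P·diag(16, 1)·P⁻¹ = [[32, -5], [16, -3]] · [[3, -5], [1, -2]] = [[91, -150], [45, -74]].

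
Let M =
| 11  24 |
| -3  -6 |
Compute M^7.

tr M = 5 and det M = 6, so the characteristic polynomial is λ² − (5)λ + (6) with roots 3 and 2.
Eigenvectors give P = [[-3, -8], [1, 3]] with P⁻¹ = [[-3, -8], [1, 3]], and M = P·diag(3, 2)·P⁻¹.
Then M^7 = P·diag(2187, 128)·P⁻¹ = [[-6561, -1024], [2187, 384]] · [[-3, -8], [1, 3]] = [[18659, 49416], [-6177, -16344]].

[[18659, 49416], [-6177, -16344]]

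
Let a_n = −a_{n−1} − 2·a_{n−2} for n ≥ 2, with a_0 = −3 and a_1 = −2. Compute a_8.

36

With companion matrix T = [[−1, −2], [1, 0]], [a_n, a_{n−1}]ᵀ = T·[a_{n−1}, a_{n−2}]ᵀ, so [a_8, a_7]ᵀ = T⁷·[a_1, a_0]ᵀ.
T⁷ = [[3, −14], [7, 10]], giving [a_8, a_7]ᵀ = [[36], [−44]].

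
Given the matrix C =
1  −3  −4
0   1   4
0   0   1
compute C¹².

C = I + N where N = [[0, −3, −4], [0, 0, 4], [0, 0, 0]] is strictly upper-triangular, so N³ = 0.
(I + N)¹² = I + 12·N + 66·N² = [[1, −36, −840], [0, 1, 48], [0, 0, 1]].

[[1, −36, −840], [0, 1, 48], [0, 0, 1]]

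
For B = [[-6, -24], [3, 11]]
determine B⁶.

tr B = 5 and det B = 6, so the characteristic polynomial is λ² − (5)λ + (6) with roots 3 and 2.
Eigenvectors give P = [[-8, -3], [3, 1]] with P⁻¹ = [[1, 3], [-3, -8]], and B = P·diag(3, 2)·P⁻¹.
Then B⁶ = P·diag(729, 64)·P⁻¹ = [[-5832, -192], [2187, 64]] · [[1, 3], [-3, -8]] = [[-5256, -15960], [1995, 6049]].

[[-5256, -15960], [1995, 6049]]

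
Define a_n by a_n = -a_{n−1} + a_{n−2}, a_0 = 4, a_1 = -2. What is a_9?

With companion matrix B = [[-1, 1], [1, 0]], [a_n, a_{n−1}]ᵀ = B·[a_{n−1}, a_{n−2}]ᵀ, so [a_9, a_8]ᵀ = B^8·[a_1, a_0]ᵀ.
B^8 = [[34, -21], [-21, 13]], giving [a_9, a_8]ᵀ = [[-152], [94]].

-152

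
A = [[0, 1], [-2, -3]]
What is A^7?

tr A = -3 and det A = 2, so the characteristic polynomial is λ² − (-3)λ + (2) with roots -1 and -2.
Eigenvectors give P = [[1, 1], [-1, -2]] with P⁻¹ = [[2, 1], [-1, -1]], and A = P·diag(-1, -2)·P⁻¹.
Then A^7 = P·diag(-1, -128)·P⁻¹ = [[-1, -128], [1, 256]] · [[2, 1], [-1, -1]] = [[126, 127], [-254, -255]].

[[126, 127], [-254, -255]]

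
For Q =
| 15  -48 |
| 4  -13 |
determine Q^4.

[[321, -960], [80, -239]]

tr Q = 2 and det Q = -3, so the characteristic polynomial is λ² − (2)λ + (-3) with roots 3 and -1.
Eigenvectors give P = [[4, 3], [1, 1]] with P⁻¹ = [[1, -3], [-1, 4]], and Q = P·diag(3, -1)·P⁻¹.
Then Q^4 = P·diag(81, 1)·P⁻¹ = [[324, 3], [81, 1]] · [[1, -3], [-1, 4]] = [[321, -960], [80, -239]].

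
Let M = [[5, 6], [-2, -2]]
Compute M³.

tr M = 3 and det M = 2, so the characteristic polynomial is λ² − (3)λ + (2) with roots 2 and 1.
Eigenvectors give P = [[-2, -3], [1, 2]] with P⁻¹ = [[-2, -3], [1, 2]], and M = P·diag(2, 1)·P⁻¹.
Then M³ = P·diag(8, 1)·P⁻¹ = [[-16, -3], [8, 2]] · [[-2, -3], [1, 2]] = [[29, 42], [-14, -20]].

[[29, 42], [-14, -20]]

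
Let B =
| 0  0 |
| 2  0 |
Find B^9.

B is strictly triangular, hence nilpotent: B^2 = 0, so B^9 = 0.

[[0, 0], [0, 0]]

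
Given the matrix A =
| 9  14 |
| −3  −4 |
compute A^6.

tr A = 5 and det A = 6, so the characteristic polynomial is λ² − (5)λ + (6) with roots 3 and 2.
Eigenvectors give P = [[7, −2], [−3, 1]] with P⁻¹ = [[1, 2], [3, 7]], and A = P·diag(3, 2)·P⁻¹.
Then A^6 = P·diag(729, 64)·P⁻¹ = [[5103, −128], [−2187, 64]] · [[1, 2], [3, 7]] = [[4719, 9310], [−1995, −3926]].

[[4719, 9310], [−1995, −3926]]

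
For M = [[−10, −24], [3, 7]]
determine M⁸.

tr M = −3 and det M = 2, so the characteristic polynomial is λ² − (−3)λ + (2) with roots −2 and −1.
Eigenvectors give P = [[−3, −8], [1, 3]] with P⁻¹ = [[−3, −8], [1, 3]], and M = P·diag(−2, −1)·P⁻¹.
Then M⁸ = P·diag(256, 1)·P⁻¹ = [[−768, −8], [256, 3]] · [[−3, −8], [1, 3]] = [[2296, 6120], [−765, −2039]].

[[2296, 6120], [−765, −2039]]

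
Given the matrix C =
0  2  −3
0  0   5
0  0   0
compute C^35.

C is strictly triangular, hence nilpotent: C^3 = 0, so C^35 = 0.

[[0, 0, 0], [0, 0, 0], [0, 0, 0]]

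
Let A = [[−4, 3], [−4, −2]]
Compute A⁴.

A² = [[4, −18], [24, −8]]
A³ = [[56, 48], [−64, 88]]
A⁴ = [[−416, 72], [−96, −368]]

[[−416, 72], [−96, −368]]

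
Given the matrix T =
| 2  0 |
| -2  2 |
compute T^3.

[[8, 0], [-24, 8]]

T^2 = [[4, 0], [-8, 4]]
T^3 = [[8, 0], [-24, 8]]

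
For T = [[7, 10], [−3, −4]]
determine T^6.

tr T = 3 and det T = 2, so the characteristic polynomial is λ² − (3)λ + (2) with roots 1 and 2.
Eigenvectors give P = [[−5, −2], [3, 1]] with P⁻¹ = [[1, 2], [−3, −5]], and T = P·diag(1, 2)·P⁻¹.
Then T^6 = P·diag(1, 64)·P⁻¹ = [[−5, −128], [3, 64]] · [[1, 2], [−3, −5]] = [[379, 630], [−189, −314]].

[[379, 630], [−189, −314]]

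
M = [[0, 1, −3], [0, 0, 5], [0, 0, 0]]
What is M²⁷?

M is strictly triangular, hence nilpotent: M³ = 0, so M²⁷ = 0.

[[0, 0, 0], [0, 0, 0], [0, 0, 0]]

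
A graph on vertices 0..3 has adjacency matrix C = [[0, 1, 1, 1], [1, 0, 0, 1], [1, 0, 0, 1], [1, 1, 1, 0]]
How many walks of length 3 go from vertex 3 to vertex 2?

5

The number of length-3 walks from vertex 3 to vertex 2 is entry (3,2) of C^3, where C is the adjacency matrix.
C^2 = [[3, 1, 1, 2], [1, 2, 2, 1], [1, 2, 2, 1], [2, 1, 1, 3]]
C^3 = [[4, 5, 5, 5], [5, 2, 2, 5], [5, 2, 2, 5], [5, 5, 5, 4]]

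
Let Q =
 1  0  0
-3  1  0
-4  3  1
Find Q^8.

[[1, 0, 0], [-24, 1, 0], [-284, 24, 1]]

Q = I + N where N = [[0, 0, 0], [-3, 0, 0], [-4, 3, 0]] is strictly lower-triangular, so N^3 = 0.
(I + N)^8 = I + 8·N + 28·N^2 = [[1, 0, 0], [-24, 1, 0], [-284, 24, 1]].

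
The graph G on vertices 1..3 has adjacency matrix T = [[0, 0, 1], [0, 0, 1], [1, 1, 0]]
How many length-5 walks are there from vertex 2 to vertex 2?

0

The number of length-5 walks from vertex 2 to vertex 2 is entry (2,2) of T⁵, where T is the adjacency matrix.
T² = [[1, 1, 0], [1, 1, 0], [0, 0, 2]]
T³ = [[0, 0, 2], [0, 0, 2], [2, 2, 0]]
T⁴ = [[2, 2, 0], [2, 2, 0], [0, 0, 4]]
T⁵ = [[0, 0, 4], [0, 0, 4], [4, 4, 0]]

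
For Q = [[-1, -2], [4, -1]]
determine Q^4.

[[17, -56], [112, 17]]

Q^2 = [[-7, 4], [-8, -7]]
Q^3 = [[23, 10], [-20, 23]]
Q^4 = [[17, -56], [112, 17]]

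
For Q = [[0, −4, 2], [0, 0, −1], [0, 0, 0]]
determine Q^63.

[[0, 0, 0], [0, 0, 0], [0, 0, 0]]

Q is strictly triangular, hence nilpotent: Q^3 = 0, so Q^63 = 0.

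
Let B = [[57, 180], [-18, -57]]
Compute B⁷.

[[41553, 131220], [-13122, -41553]]

tr B = 0 and det B = -9, so the characteristic polynomial is λ² − (0)λ + (-9) with roots 3 and -3.
Eigenvectors give P = [[-10, 3], [3, -1]] with P⁻¹ = [[-1, -3], [-3, -10]], and B = P·diag(3, -3)·P⁻¹.
Then B⁷ = P·diag(2187, -2187)·P⁻¹ = [[-21870, -6561], [6561, 2187]] · [[-1, -3], [-3, -10]] = [[41553, 131220], [-13122, -41553]].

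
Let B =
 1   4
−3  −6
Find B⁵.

[[601, 844], [−633, −876]]

tr B = −5 and det B = 6, so the characteristic polynomial is λ² − (−5)λ + (6) with roots −2 and −3.
Eigenvectors give P = [[−4, 1], [3, −1]] with P⁻¹ = [[−1, −1], [−3, −4]], and B = P·diag(−2, −3)·P⁻¹.
Then B⁵ = P·diag(−32, −243)·P⁻¹ = [[128, −243], [−96, 243]] · [[−1, −1], [−3, −4]] = [[601, 844], [−633, −876]].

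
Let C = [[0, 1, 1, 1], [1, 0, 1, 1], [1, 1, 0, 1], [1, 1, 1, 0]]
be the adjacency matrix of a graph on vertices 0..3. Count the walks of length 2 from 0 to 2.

2

The number of length-2 walks from vertex 0 to vertex 2 is entry (0,2) of C^2, where C is the adjacency matrix.
C^2 = [[3, 2, 2, 2], [2, 3, 2, 2], [2, 2, 3, 2], [2, 2, 2, 3]]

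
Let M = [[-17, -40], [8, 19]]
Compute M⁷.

[[-8753, -21880], [4376, 10939]]

tr M = 2 and det M = -3, so the characteristic polynomial is λ² − (2)λ + (-3) with roots 3 and -1.
Eigenvectors give P = [[-2, 5], [1, -2]] with P⁻¹ = [[2, 5], [1, 2]], and M = P·diag(3, -1)·P⁻¹.
Then M⁷ = P·diag(2187, -1)·P⁻¹ = [[-4374, -5], [2187, 2]] · [[2, 5], [1, 2]] = [[-8753, -21880], [4376, 10939]].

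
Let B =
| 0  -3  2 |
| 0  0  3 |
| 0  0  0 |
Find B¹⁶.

B is strictly triangular, hence nilpotent: B³ = 0, so B¹⁶ = 0.

[[0, 0, 0], [0, 0, 0], [0, 0, 0]]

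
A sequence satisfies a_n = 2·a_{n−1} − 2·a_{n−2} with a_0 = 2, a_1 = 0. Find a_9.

With companion matrix Q = [[2, −2], [1, 0]], [a_n, a_{n−1}]ᵀ = Q·[a_{n−1}, a_{n−2}]ᵀ, so [a_9, a_8]ᵀ = Q⁸·[a_1, a_0]ᵀ.
Q⁸ = [[16, 0], [0, 16]], giving [a_9, a_8]ᵀ = [[0], [32]].

0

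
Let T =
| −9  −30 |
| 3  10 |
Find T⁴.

T² = T (a projection; rank 1, trace 1), so T⁴ = T.

[[−9, −30], [3, 10]]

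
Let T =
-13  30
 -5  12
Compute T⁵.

tr T = -1 and det T = -6, so the characteristic polynomial is λ² − (-1)λ + (-6) with roots -3 and 2.
Eigenvectors give P = [[-3, -2], [-1, -1]] with P⁻¹ = [[-1, 2], [1, -3]], and T = P·diag(-3, 2)·P⁻¹.
Then T⁵ = P·diag(-243, 32)·P⁻¹ = [[729, -64], [243, -32]] · [[-1, 2], [1, -3]] = [[-793, 1650], [-275, 582]].

[[-793, 1650], [-275, 582]]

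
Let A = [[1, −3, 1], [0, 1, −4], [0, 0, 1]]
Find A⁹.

A = I + N where N = [[0, −3, 1], [0, 0, −4], [0, 0, 0]] is strictly upper-triangular, so N³ = 0.
(I + N)⁹ = I + 9·N + 36·N² = [[1, −27, 441], [0, 1, −36], [0, 0, 1]].

[[1, −27, 441], [0, 1, −36], [0, 0, 1]]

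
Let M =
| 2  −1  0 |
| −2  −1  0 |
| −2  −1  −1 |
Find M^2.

[[6, −1, 0], [−2, 3, 0], [0, 4, 1]]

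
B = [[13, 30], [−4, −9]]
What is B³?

[[157, 390], [−52, −129]]

tr B = 4 and det B = 3, so the characteristic polynomial is λ² − (4)λ + (3) with roots 3 and 1.
Eigenvectors give P = [[3, −5], [−1, 2]] with P⁻¹ = [[2, 5], [1, 3]], and B = P·diag(3, 1)·P⁻¹.
Then B³ = P·diag(27, 1)·P⁻¹ = [[81, −5], [−27, 2]] · [[2, 5], [1, 3]] = [[157, 390], [−52, −129]].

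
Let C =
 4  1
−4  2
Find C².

[[12, 6], [−24, 0]]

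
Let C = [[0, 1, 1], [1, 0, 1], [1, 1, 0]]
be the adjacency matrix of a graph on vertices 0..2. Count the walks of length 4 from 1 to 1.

The number of length-4 walks from vertex 1 to vertex 1 is entry (1,1) of C⁴, where C is the adjacency matrix.
C² = [[2, 1, 1], [1, 2, 1], [1, 1, 2]]
C³ = [[2, 3, 3], [3, 2, 3], [3, 3, 2]]
C⁴ = [[6, 5, 5], [5, 6, 5], [5, 5, 6]]

6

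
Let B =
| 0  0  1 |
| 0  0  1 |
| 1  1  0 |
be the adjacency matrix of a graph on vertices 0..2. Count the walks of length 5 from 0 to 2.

4

The number of length-5 walks from vertex 0 to vertex 2 is entry (0,2) of B^5, where B is the adjacency matrix.
B^2 = [[1, 1, 0], [1, 1, 0], [0, 0, 2]]
B^3 = [[0, 0, 2], [0, 0, 2], [2, 2, 0]]
B^4 = [[2, 2, 0], [2, 2, 0], [0, 0, 4]]
B^5 = [[0, 0, 4], [0, 0, 4], [4, 4, 0]]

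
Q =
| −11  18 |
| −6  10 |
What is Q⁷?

[[−515, 774], [−258, 388]]

tr Q = −1 and det Q = −2, so the characteristic polynomial is λ² − (−1)λ + (−2) with roots 1 and −2.
Eigenvectors give P = [[−3, 2], [−2, 1]] with P⁻¹ = [[1, −2], [2, −3]], and Q = P·diag(1, −2)·P⁻¹.
Then Q⁷ = P·diag(1, −128)·P⁻¹ = [[−3, −256], [−2, −128]] · [[1, −2], [2, −3]] = [[−515, 774], [−258, 388]].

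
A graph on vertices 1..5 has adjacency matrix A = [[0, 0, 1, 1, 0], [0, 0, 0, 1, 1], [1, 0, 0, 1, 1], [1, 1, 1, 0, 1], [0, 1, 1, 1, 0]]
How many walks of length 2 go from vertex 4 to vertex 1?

The number of length-2 walks from vertex 4 to vertex 1 is entry (4,1) of A², where A is the adjacency matrix.
A² = [[2, 1, 1, 1, 2], [1, 2, 2, 1, 1], [1, 2, 3, 2, 1], [1, 1, 2, 4, 2], [2, 1, 1, 2, 3]]

1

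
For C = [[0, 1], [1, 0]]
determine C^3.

C² = I (check: tr C = 0 and det C = −1), so C^3 = C since 3 is odd.

[[0, 1], [1, 0]]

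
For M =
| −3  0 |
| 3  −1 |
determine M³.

[[−27, 0], [39, −1]]

M² = [[9, 0], [−12, 1]]
M³ = [[−27, 0], [39, −1]]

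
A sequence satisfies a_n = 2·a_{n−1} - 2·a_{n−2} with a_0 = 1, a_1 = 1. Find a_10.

0

With companion matrix C = [[2, -2], [1, 0]], [a_n, a_{n−1}]ᵀ = C·[a_{n−1}, a_{n−2}]ᵀ, so [a_10, a_9]ᵀ = C^9·[a_1, a_0]ᵀ.
C^9 = [[32, -32], [16, 0]], giving [a_10, a_9]ᵀ = [[0], [16]].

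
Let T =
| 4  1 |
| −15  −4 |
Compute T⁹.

[[4, 1], [−15, −4]]

T² = I (check: tr T = 0 and det T = −1), so T⁹ = T since 9 is odd.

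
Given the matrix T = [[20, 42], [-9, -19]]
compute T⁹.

tr T = 1 and det T = -2, so the characteristic polynomial is λ² − (1)λ + (-2) with roots 2 and -1.
Eigenvectors give P = [[7, -2], [-3, 1]] with P⁻¹ = [[1, 2], [3, 7]], and T = P·diag(2, -1)·P⁻¹.
Then T⁹ = P·diag(512, -1)·P⁻¹ = [[3584, 2], [-1536, -1]] · [[1, 2], [3, 7]] = [[3590, 7182], [-1539, -3079]].

[[3590, 7182], [-1539, -3079]]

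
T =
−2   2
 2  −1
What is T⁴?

[[100, −78], [−78, 61]]

T² = [[8, −6], [−6, 5]]
T³ = [[−28, 22], [22, −17]]
T⁴ = [[100, −78], [−78, 61]]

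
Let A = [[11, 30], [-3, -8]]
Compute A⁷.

tr A = 3 and det A = 2, so the characteristic polynomial is λ² − (3)λ + (2) with roots 2 and 1.
Eigenvectors give P = [[10, -3], [-3, 1]] with P⁻¹ = [[1, 3], [3, 10]], and A = P·diag(2, 1)·P⁻¹.
Then A⁷ = P·diag(128, 1)·P⁻¹ = [[1280, -3], [-384, 1]] · [[1, 3], [3, 10]] = [[1271, 3810], [-381, -1142]].

[[1271, 3810], [-381, -1142]]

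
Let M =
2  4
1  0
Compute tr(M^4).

M^2 = [[8, 8], [2, 4]]
M^3 = [[24, 32], [8, 8]]
M^4 = [[80, 96], [24, 32]]

112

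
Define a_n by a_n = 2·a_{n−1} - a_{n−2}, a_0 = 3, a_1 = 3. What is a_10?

3

With companion matrix A = [[2, -1], [1, 0]], [a_n, a_{n−1}]ᵀ = A·[a_{n−1}, a_{n−2}]ᵀ, so [a_10, a_9]ᵀ = A⁹·[a_1, a_0]ᵀ.
A⁹ = [[10, -9], [9, -8]], giving [a_10, a_9]ᵀ = [[3], [3]].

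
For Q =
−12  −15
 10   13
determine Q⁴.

[[−114, −195], [130, 211]]

tr Q = 1 and det Q = −6, so the characteristic polynomial is λ² − (1)λ + (−6) with roots 3 and −2.
Eigenvectors give P = [[1, 3], [−1, −2]] with P⁻¹ = [[−2, −3], [1, 1]], and Q = P·diag(3, −2)·P⁻¹.
Then Q⁴ = P·diag(81, 16)·P⁻¹ = [[81, 48], [−81, −32]] · [[−2, −3], [1, 1]] = [[−114, −195], [130, 211]].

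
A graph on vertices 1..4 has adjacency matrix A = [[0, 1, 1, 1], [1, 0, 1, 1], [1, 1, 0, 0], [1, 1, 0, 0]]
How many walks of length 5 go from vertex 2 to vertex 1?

The number of length-5 walks from vertex 2 to vertex 1 is entry (2,1) of A^5, where A is the adjacency matrix.
A^2 = [[3, 2, 1, 1], [2, 3, 1, 1], [1, 1, 2, 2], [1, 1, 2, 2]]
A^3 = [[4, 5, 5, 5], [5, 4, 5, 5], [5, 5, 2, 2], [5, 5, 2, 2]]
A^4 = [[15, 14, 9, 9], [14, 15, 9, 9], [9, 9, 10, 10], [9, 9, 10, 10]]
A^5 = [[32, 33, 29, 29], [33, 32, 29, 29], [29, 29, 18, 18], [29, 29, 18, 18]]

33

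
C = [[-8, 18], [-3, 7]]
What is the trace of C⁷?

tr C = -1 and det C = -2, so the characteristic polynomial is λ² − (-1)λ + (-2) with roots -2 and 1.
Eigenvectors give P = [[3, 2], [1, 1]] with P⁻¹ = [[1, -2], [-1, 3]], and C = P·diag(-2, 1)·P⁻¹.
Then C⁷ = P·diag(-128, 1)·P⁻¹ = [[-384, 2], [-128, 1]] · [[1, -2], [-1, 3]] = [[-386, 774], [-129, 259]].

-127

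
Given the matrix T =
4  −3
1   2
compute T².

[[13, −18], [6, 1]]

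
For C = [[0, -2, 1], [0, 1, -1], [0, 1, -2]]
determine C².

[[0, -1, 0], [0, 0, 1], [0, -1, 3]]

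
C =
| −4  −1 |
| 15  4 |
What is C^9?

C² = I (check: tr C = 0 and det C = −1), so C^9 = C since 9 is odd.

[[−4, −1], [15, 4]]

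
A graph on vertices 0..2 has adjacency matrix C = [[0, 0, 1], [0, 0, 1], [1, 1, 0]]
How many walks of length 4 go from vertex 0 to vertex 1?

2

The number of length-4 walks from vertex 0 to vertex 1 is entry (0,1) of C⁴, where C is the adjacency matrix.
C² = [[1, 1, 0], [1, 1, 0], [0, 0, 2]]
C³ = [[0, 0, 2], [0, 0, 2], [2, 2, 0]]
C⁴ = [[2, 2, 0], [2, 2, 0], [0, 0, 4]]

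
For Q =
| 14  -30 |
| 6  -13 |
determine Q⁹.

tr Q = 1 and det Q = -2, so the characteristic polynomial is λ² − (1)λ + (-2) with roots 2 and -1.
Eigenvectors give P = [[5, 2], [2, 1]] with P⁻¹ = [[1, -2], [-2, 5]], and Q = P·diag(2, -1)·P⁻¹.
Then Q⁹ = P·diag(512, -1)·P⁻¹ = [[2560, -2], [1024, -1]] · [[1, -2], [-2, 5]] = [[2564, -5130], [1026, -2053]].

[[2564, -5130], [1026, -2053]]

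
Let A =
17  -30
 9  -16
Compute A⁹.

[[3077, -5130], [1539, -2566]]

tr A = 1 and det A = -2, so the characteristic polynomial is λ² − (1)λ + (-2) with roots 2 and -1.
Eigenvectors give P = [[2, -5], [1, -3]] with P⁻¹ = [[3, -5], [1, -2]], and A = P·diag(2, -1)·P⁻¹.
Then A⁹ = P·diag(512, -1)·P⁻¹ = [[1024, 5], [512, 3]] · [[3, -5], [1, -2]] = [[3077, -5130], [1539, -2566]].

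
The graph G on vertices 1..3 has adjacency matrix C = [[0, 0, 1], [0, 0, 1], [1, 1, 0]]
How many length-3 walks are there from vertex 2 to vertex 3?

The number of length-3 walks from vertex 2 to vertex 3 is entry (2,3) of C³, where C is the adjacency matrix.
C² = [[1, 1, 0], [1, 1, 0], [0, 0, 2]]
C³ = [[0, 0, 2], [0, 0, 2], [2, 2, 0]]

2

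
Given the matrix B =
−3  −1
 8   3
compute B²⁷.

B² = I (check: tr B = 0 and det B = −1), so B²⁷ = B since 27 is odd.

[[−3, −1], [8, 3]]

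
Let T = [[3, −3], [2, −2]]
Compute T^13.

T² = T (a projection; rank 1, trace 1), so T^13 = T.

[[3, −3], [2, −2]]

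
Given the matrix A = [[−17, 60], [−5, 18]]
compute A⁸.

tr A = 1 and det A = −6, so the characteristic polynomial is λ² − (1)λ + (−6) with roots 3 and −2.
Eigenvectors give P = [[3, 4], [1, 1]] with P⁻¹ = [[−1, 4], [1, −3]], and A = P·diag(3, −2)·P⁻¹.
Then A⁸ = P·diag(6561, 256)·P⁻¹ = [[19683, 1024], [6561, 256]] · [[−1, 4], [1, −3]] = [[−18659, 75660], [−6305, 25476]].

[[−18659, 75660], [−6305, 25476]]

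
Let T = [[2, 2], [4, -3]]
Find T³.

[[16, 30], [60, -59]]

T² = [[12, -2], [-4, 17]]
T³ = [[16, 30], [60, -59]]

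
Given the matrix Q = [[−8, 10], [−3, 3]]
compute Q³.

[[−122, 190], [−57, 87]]

tr Q = −5 and det Q = 6, so the characteristic polynomial is λ² − (−5)λ + (6) with roots −3 and −2.
Eigenvectors give P = [[−2, 5], [−1, 3]] with P⁻¹ = [[−3, 5], [−1, 2]], and Q = P·diag(−3, −2)·P⁻¹.
Then Q³ = P·diag(−27, −8)·P⁻¹ = [[54, −40], [27, −24]] · [[−3, 5], [−1, 2]] = [[−122, 190], [−57, 87]].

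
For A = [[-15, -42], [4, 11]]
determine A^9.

[[-137775, -413322], [39364, 118091]]

tr A = -4 and det A = 3, so the characteristic polynomial is λ² − (-4)λ + (3) with roots -1 and -3.
Eigenvectors give P = [[-3, 7], [1, -2]] with P⁻¹ = [[2, 7], [1, 3]], and A = P·diag(-1, -3)·P⁻¹.
Then A^9 = P·diag(-1, -19683)·P⁻¹ = [[3, -137781], [-1, 39366]] · [[2, 7], [1, 3]] = [[-137775, -413322], [39364, 118091]].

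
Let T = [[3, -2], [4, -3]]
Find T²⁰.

[[1, 0], [0, 1]]

T² = I (check: tr T = 0 and det T = -1), so T²⁰ = I since 20 is even.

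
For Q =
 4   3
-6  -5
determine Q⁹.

[[514, 513], [-1026, -1025]]

tr Q = -1 and det Q = -2, so the characteristic polynomial is λ² − (-1)λ + (-2) with roots 1 and -2.
Eigenvectors give P = [[-1, -1], [1, 2]] with P⁻¹ = [[-2, -1], [1, 1]], and Q = P·diag(1, -2)·P⁻¹.
Then Q⁹ = P·diag(1, -512)·P⁻¹ = [[-1, 512], [1, -1024]] · [[-2, -1], [1, 1]] = [[514, 513], [-1026, -1025]].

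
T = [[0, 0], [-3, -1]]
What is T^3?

[[0, 0], [-3, -1]]

T^2 = [[0, 0], [3, 1]]
T^3 = [[0, 0], [-3, -1]]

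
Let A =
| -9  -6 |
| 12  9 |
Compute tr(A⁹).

0

tr A = 0 and det A = -9, so the characteristic polynomial is λ² − (0)λ + (-9) with roots 3 and -3.
Eigenvectors give P = [[-1, -1], [2, 1]] with P⁻¹ = [[1, 1], [-2, -1]], and A = P·diag(3, -3)·P⁻¹.
Then A⁹ = P·diag(19683, -19683)·P⁻¹ = [[-19683, 19683], [39366, -19683]] · [[1, 1], [-2, -1]] = [[-59049, -39366], [78732, 59049]].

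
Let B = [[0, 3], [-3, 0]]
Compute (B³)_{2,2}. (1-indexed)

B² = [[-9, 0], [0, -9]]
B³ = [[0, -27], [27, 0]]

0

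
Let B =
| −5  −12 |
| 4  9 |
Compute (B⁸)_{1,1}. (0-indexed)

tr B = 4 and det B = 3, so the characteristic polynomial is λ² − (4)λ + (3) with roots 1 and 3.
Eigenvectors give P = [[2, 3], [−1, −2]] with P⁻¹ = [[2, 3], [−1, −2]], and B = P·diag(1, 3)·P⁻¹.
Then B⁸ = P·diag(1, 6561)·P⁻¹ = [[2, 19683], [−1, −13122]] · [[2, 3], [−1, −2]] = [[−19679, −39360], [13120, 26241]].

26241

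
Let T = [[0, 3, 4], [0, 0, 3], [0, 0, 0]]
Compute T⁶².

[[0, 0, 0], [0, 0, 0], [0, 0, 0]]

T is strictly triangular, hence nilpotent: T³ = 0, so T⁶² = 0.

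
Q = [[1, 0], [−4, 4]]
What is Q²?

[[1, 0], [−20, 16]]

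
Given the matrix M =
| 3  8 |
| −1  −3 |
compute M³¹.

M² = I (check: tr M = 0 and det M = −1), so M³¹ = M since 31 is odd.

[[3, 8], [−1, −3]]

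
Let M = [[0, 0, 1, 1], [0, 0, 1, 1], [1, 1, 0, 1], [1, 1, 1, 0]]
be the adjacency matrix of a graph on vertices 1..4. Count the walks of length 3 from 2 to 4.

The number of length-3 walks from vertex 2 to vertex 4 is entry (2,4) of M³, where M is the adjacency matrix.
M² = [[2, 2, 1, 1], [2, 2, 1, 1], [1, 1, 3, 2], [1, 1, 2, 3]]
M³ = [[2, 2, 5, 5], [2, 2, 5, 5], [5, 5, 4, 5], [5, 5, 5, 4]]

5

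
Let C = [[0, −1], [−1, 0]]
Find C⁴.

C² = I (check: tr C = 0 and det C = −1), so C⁴ = I since 4 is even.

[[1, 0], [0, 1]]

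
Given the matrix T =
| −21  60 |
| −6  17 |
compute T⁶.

[[7281, −21840], [2184, −6551]]

tr T = −4 and det T = 3, so the characteristic polynomial is λ² − (−4)λ + (3) with roots −3 and −1.
Eigenvectors give P = [[10, 3], [3, 1]] with P⁻¹ = [[1, −3], [−3, 10]], and T = P·diag(−3, −1)·P⁻¹.
Then T⁶ = P·diag(729, 1)·P⁻¹ = [[7290, 3], [2187, 1]] · [[1, −3], [−3, 10]] = [[7281, −21840], [2184, −6551]].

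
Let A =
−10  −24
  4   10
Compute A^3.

tr A = 0 and det A = −4, so the characteristic polynomial is λ² − (0)λ + (−4) with roots −2 and 2.
Eigenvectors give P = [[−3, −2], [1, 1]] with P⁻¹ = [[−1, −2], [1, 3]], and A = P·diag(−2, 2)·P⁻¹.
Then A^3 = P·diag(−8, 8)·P⁻¹ = [[24, −16], [−8, 8]] · [[−1, −2], [1, 3]] = [[−40, −96], [16, 40]].

[[−40, −96], [16, 40]]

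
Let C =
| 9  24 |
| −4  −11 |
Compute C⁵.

[[489, 1464], [−244, −731]]

tr C = −2 and det C = −3, so the characteristic polynomial is λ² − (−2)λ + (−3) with roots 1 and −3.
Eigenvectors give P = [[−3, 2], [1, −1]] with P⁻¹ = [[−1, −2], [−1, −3]], and C = P·diag(1, −3)·P⁻¹.
Then C⁵ = P·diag(1, −243)·P⁻¹ = [[−3, −486], [1, 243]] · [[−1, −2], [−1, −3]] = [[489, 1464], [−244, −731]].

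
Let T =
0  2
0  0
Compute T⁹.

T is strictly triangular, hence nilpotent: T² = 0, so T⁹ = 0.

[[0, 0], [0, 0]]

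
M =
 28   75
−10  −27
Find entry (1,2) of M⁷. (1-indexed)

tr M = 1 and det M = −6, so the characteristic polynomial is λ² − (1)λ + (−6) with roots 3 and −2.
Eigenvectors give P = [[−3, −5], [1, 2]] with P⁻¹ = [[−2, −5], [1, 3]], and M = P·diag(3, −2)·P⁻¹.
Then M⁷ = P·diag(2187, −128)·P⁻¹ = [[−6561, 640], [2187, −256]] · [[−2, −5], [1, 3]] = [[13762, 34725], [−4630, −11703]].

34725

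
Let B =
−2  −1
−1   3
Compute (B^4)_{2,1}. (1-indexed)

B^2 = [[5, −1], [−1, 10]]
B^3 = [[−9, −8], [−8, 31]]
B^4 = [[26, −15], [−15, 101]]

−15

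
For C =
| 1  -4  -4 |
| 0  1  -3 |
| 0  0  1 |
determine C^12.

[[1, -48, 744], [0, 1, -36], [0, 0, 1]]

C = I + N where N = [[0, -4, -4], [0, 0, -3], [0, 0, 0]] is strictly upper-triangular, so N^3 = 0.
(I + N)^12 = I + 12·N + 66·N^2 = [[1, -48, 744], [0, 1, -36], [0, 0, 1]].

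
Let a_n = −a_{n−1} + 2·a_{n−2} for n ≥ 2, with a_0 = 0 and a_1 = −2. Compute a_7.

With companion matrix Q = [[−1, 2], [1, 0]], [a_n, a_{n−1}]ᵀ = Q·[a_{n−1}, a_{n−2}]ᵀ, so [a_7, a_6]ᵀ = Q⁶·[a_1, a_0]ᵀ.
Q⁶ = [[43, −42], [−21, 22]], giving [a_7, a_6]ᵀ = [[−86], [42]].

−86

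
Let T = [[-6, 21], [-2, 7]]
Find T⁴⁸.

T² = T (a projection; rank 1, trace 1), so T⁴⁸ = T.

[[-6, 21], [-2, 7]]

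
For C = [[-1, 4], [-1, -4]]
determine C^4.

C^2 = [[-3, -20], [5, 12]]
C^3 = [[23, 68], [-17, -28]]
C^4 = [[-91, -180], [45, 44]]

[[-91, -180], [45, 44]]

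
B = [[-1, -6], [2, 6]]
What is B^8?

[[-18659, -37830], [12610, 25476]]

tr B = 5 and det B = 6, so the characteristic polynomial is λ² − (5)λ + (6) with roots 3 and 2.
Eigenvectors give P = [[-3, -2], [2, 1]] with P⁻¹ = [[1, 2], [-2, -3]], and B = P·diag(3, 2)·P⁻¹.
Then B^8 = P·diag(6561, 256)·P⁻¹ = [[-19683, -512], [13122, 256]] · [[1, 2], [-2, -3]] = [[-18659, -37830], [12610, 25476]].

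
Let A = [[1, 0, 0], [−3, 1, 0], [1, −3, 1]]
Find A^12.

A = I + N where N = [[0, 0, 0], [−3, 0, 0], [1, −3, 0]] is strictly lower-triangular, so N^3 = 0.
(I + N)^12 = I + 12·N + 66·N^2 = [[1, 0, 0], [−36, 1, 0], [606, −36, 1]].

[[1, 0, 0], [−36, 1, 0], [606, −36, 1]]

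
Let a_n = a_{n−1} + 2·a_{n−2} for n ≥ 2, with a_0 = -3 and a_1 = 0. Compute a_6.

With companion matrix Q = [[1, 2], [1, 0]], [a_n, a_{n−1}]ᵀ = Q·[a_{n−1}, a_{n−2}]ᵀ, so [a_6, a_5]ᵀ = Q^5·[a_1, a_0]ᵀ.
Q^5 = [[21, 22], [11, 10]], giving [a_6, a_5]ᵀ = [[-66], [-30]].

-66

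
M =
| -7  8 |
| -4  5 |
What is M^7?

tr M = -2 and det M = -3, so the characteristic polynomial is λ² − (-2)λ + (-3) with roots 1 and -3.
Eigenvectors give P = [[1, 2], [1, 1]] with P⁻¹ = [[-1, 2], [1, -1]], and M = P·diag(1, -3)·P⁻¹.
Then M^7 = P·diag(1, -2187)·P⁻¹ = [[1, -4374], [1, -2187]] · [[-1, 2], [1, -1]] = [[-4375, 4376], [-2188, 2189]].

[[-4375, 4376], [-2188, 2189]]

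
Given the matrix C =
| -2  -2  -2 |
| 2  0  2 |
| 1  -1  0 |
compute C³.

C² = [[-2, 6, 0], [-2, -6, -4], [-4, -2, -4]]
C³ = [[16, 4, 16], [-12, 8, -8], [0, 12, 4]]

[[16, 4, 16], [-12, 8, -8], [0, 12, 4]]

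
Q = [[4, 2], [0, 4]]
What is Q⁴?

[[256, 512], [0, 256]]

Q² = [[16, 16], [0, 16]]
Q³ = [[64, 96], [0, 64]]
Q⁴ = [[256, 512], [0, 256]]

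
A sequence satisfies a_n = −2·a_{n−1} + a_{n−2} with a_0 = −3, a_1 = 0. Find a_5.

With companion matrix A = [[−2, 1], [1, 0]], [a_n, a_{n−1}]ᵀ = A·[a_{n−1}, a_{n−2}]ᵀ, so [a_5, a_4]ᵀ = A⁴·[a_1, a_0]ᵀ.
A⁴ = [[29, −12], [−12, 5]], giving [a_5, a_4]ᵀ = [[36], [−15]].

36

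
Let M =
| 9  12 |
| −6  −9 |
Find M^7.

[[6561, 8748], [−4374, −6561]]

tr M = 0 and det M = −9, so the characteristic polynomial is λ² − (0)λ + (−9) with roots −3 and 3.
Eigenvectors give P = [[−1, −2], [1, 1]] with P⁻¹ = [[1, 2], [−1, −1]], and M = P·diag(−3, 3)·P⁻¹.
Then M^7 = P·diag(−2187, 2187)·P⁻¹ = [[2187, −4374], [−2187, 2187]] · [[1, 2], [−1, −1]] = [[6561, 8748], [−4374, −6561]].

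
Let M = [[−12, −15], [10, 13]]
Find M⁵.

[[−582, −825], [550, 793]]

tr M = 1 and det M = −6, so the characteristic polynomial is λ² − (1)λ + (−6) with roots 3 and −2.
Eigenvectors give P = [[1, 3], [−1, −2]] with P⁻¹ = [[−2, −3], [1, 1]], and M = P·diag(3, −2)·P⁻¹.
Then M⁵ = P·diag(243, −32)·P⁻¹ = [[243, −96], [−243, 64]] · [[−2, −3], [1, 1]] = [[−582, −825], [550, 793]].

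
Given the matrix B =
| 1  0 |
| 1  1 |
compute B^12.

[[1, 0], [12, 1]]

B = I + N where N = [[0, 0], [1, 0]] is strictly lower-triangular, so N^2 = 0.
(I + N)^12 = I + 12·N = [[1, 0], [12, 1]].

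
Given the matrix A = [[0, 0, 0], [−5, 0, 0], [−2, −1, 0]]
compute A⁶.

[[0, 0, 0], [0, 0, 0], [0, 0, 0]]

A is strictly triangular, hence nilpotent: A³ = 0, so A⁶ = 0.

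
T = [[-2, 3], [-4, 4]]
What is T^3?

T^2 = [[-8, 6], [-8, 4]]
T^3 = [[-8, 0], [0, -8]]

[[-8, 0], [0, -8]]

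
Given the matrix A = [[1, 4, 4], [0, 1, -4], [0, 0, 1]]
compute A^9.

A = I + N where N = [[0, 4, 4], [0, 0, -4], [0, 0, 0]] is strictly upper-triangular, so N^3 = 0.
(I + N)^9 = I + 9·N + 36·N^2 = [[1, 36, -540], [0, 1, -36], [0, 0, 1]].

[[1, 36, -540], [0, 1, -36], [0, 0, 1]]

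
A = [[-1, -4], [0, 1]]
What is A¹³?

[[-1, -4], [0, 1]]

A² = I (check: tr A = 0 and det A = -1), so A¹³ = A since 13 is odd.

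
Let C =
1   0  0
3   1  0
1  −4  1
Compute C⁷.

C = I + N where N = [[0, 0, 0], [3, 0, 0], [1, −4, 0]] is strictly lower-triangular, so N³ = 0.
(I + N)⁷ = I + 7·N + 21·N² = [[1, 0, 0], [21, 1, 0], [−245, −28, 1]].

[[1, 0, 0], [21, 1, 0], [−245, −28, 1]]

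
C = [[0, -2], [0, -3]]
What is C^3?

C^2 = [[0, 6], [0, 9]]
C^3 = [[0, -18], [0, -27]]

[[0, -18], [0, -27]]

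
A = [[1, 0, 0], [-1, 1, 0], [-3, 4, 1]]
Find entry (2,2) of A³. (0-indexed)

A = I + N where N = [[0, 0, 0], [-1, 0, 0], [-3, 4, 0]] is strictly lower-triangular, so N³ = 0.
(I + N)³ = I + 3·N + 3·N² = [[1, 0, 0], [-3, 1, 0], [-21, 12, 1]].

1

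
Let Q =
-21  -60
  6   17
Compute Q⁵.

[[-2421, -7260], [726, 2177]]

tr Q = -4 and det Q = 3, so the characteristic polynomial is λ² − (-4)λ + (3) with roots -3 and -1.
Eigenvectors give P = [[10, -3], [-3, 1]] with P⁻¹ = [[1, 3], [3, 10]], and Q = P·diag(-3, -1)·P⁻¹.
Then Q⁵ = P·diag(-243, -1)·P⁻¹ = [[-2430, 3], [729, -1]] · [[1, 3], [3, 10]] = [[-2421, -7260], [726, 2177]].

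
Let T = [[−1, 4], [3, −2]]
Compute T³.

T² = [[13, −12], [−9, 16]]
T³ = [[−49, 76], [57, −68]]

[[−49, 76], [57, −68]]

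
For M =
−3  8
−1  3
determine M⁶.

[[1, 0], [0, 1]]

M² = I (check: tr M = 0 and det M = −1), so M⁶ = I since 6 is even.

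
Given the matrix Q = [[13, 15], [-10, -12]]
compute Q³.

tr Q = 1 and det Q = -6, so the characteristic polynomial is λ² − (1)λ + (-6) with roots 3 and -2.
Eigenvectors give P = [[3, -1], [-2, 1]] with P⁻¹ = [[1, 1], [2, 3]], and Q = P·diag(3, -2)·P⁻¹.
Then Q³ = P·diag(27, -8)·P⁻¹ = [[81, 8], [-54, -8]] · [[1, 1], [2, 3]] = [[97, 105], [-70, -78]].

[[97, 105], [-70, -78]]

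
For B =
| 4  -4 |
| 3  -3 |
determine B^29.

B² = B (a projection; rank 1, trace 1), so B^29 = B.

[[4, -4], [3, -3]]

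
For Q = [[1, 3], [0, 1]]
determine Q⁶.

[[1, 18], [0, 1]]

Q = I + N where N = [[0, 3], [0, 0]] is strictly upper-triangular, so N² = 0.
(I + N)⁶ = I + 6·N = [[1, 18], [0, 1]].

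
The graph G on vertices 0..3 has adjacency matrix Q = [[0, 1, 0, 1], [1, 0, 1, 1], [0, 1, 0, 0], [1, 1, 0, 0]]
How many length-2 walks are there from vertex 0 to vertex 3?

The number of length-2 walks from vertex 0 to vertex 3 is entry (0,3) of Q², where Q is the adjacency matrix.
Q² = [[2, 1, 1, 1], [1, 3, 0, 1], [1, 0, 1, 1], [1, 1, 1, 2]]

1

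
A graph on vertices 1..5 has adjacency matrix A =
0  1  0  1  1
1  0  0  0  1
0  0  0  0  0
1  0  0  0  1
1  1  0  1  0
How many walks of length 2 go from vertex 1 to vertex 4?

1

The number of length-2 walks from vertex 1 to vertex 4 is entry (1,4) of A², where A is the adjacency matrix.
A² = [[3, 1, 0, 1, 2], [1, 2, 0, 2, 1], [0, 0, 0, 0, 0], [1, 2, 0, 2, 1], [2, 1, 0, 1, 3]]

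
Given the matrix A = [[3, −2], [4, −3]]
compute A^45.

A² = I (check: tr A = 0 and det A = −1), so A^45 = A since 45 is odd.

[[3, −2], [4, −3]]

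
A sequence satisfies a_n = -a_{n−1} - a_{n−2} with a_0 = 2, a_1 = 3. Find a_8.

-5

With companion matrix T = [[-1, -1], [1, 0]], [a_n, a_{n−1}]ᵀ = T·[a_{n−1}, a_{n−2}]ᵀ, so [a_8, a_7]ᵀ = T^7·[a_1, a_0]ᵀ.
T^7 = [[-1, -1], [1, 0]], giving [a_8, a_7]ᵀ = [[-5], [3]].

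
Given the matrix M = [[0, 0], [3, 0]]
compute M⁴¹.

[[0, 0], [0, 0]]

M is strictly triangular, hence nilpotent: M² = 0, so M⁴¹ = 0.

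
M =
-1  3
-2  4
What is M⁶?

tr M = 3 and det M = 2, so the characteristic polynomial is λ² − (3)λ + (2) with roots 2 and 1.
Eigenvectors give P = [[1, 3], [1, 2]] with P⁻¹ = [[-2, 3], [1, -1]], and M = P·diag(2, 1)·P⁻¹.
Then M⁶ = P·diag(64, 1)·P⁻¹ = [[64, 3], [64, 2]] · [[-2, 3], [1, -1]] = [[-125, 189], [-126, 190]].

[[-125, 189], [-126, 190]]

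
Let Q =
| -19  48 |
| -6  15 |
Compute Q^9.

tr Q = -4 and det Q = 3, so the characteristic polynomial is λ² − (-4)λ + (3) with roots -1 and -3.
Eigenvectors give P = [[-8, 3], [-3, 1]] with P⁻¹ = [[1, -3], [3, -8]], and Q = P·diag(-1, -3)·P⁻¹.
Then Q^9 = P·diag(-1, -19683)·P⁻¹ = [[8, -59049], [3, -19683]] · [[1, -3], [3, -8]] = [[-177139, 472368], [-59046, 157455]].

[[-177139, 472368], [-59046, 157455]]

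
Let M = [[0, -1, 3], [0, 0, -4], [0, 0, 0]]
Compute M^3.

[[0, 0, 0], [0, 0, 0], [0, 0, 0]]

M is strictly triangular, hence nilpotent: M^3 = 0, so M^3 = 0.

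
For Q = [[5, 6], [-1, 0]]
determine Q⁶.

tr Q = 5 and det Q = 6, so the characteristic polynomial is λ² − (5)λ + (6) with roots 2 and 3.
Eigenvectors give P = [[-2, -3], [1, 1]] with P⁻¹ = [[1, 3], [-1, -2]], and Q = P·diag(2, 3)·P⁻¹.
Then Q⁶ = P·diag(64, 729)·P⁻¹ = [[-128, -2187], [64, 729]] · [[1, 3], [-1, -2]] = [[2059, 3990], [-665, -1266]].

[[2059, 3990], [-665, -1266]]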